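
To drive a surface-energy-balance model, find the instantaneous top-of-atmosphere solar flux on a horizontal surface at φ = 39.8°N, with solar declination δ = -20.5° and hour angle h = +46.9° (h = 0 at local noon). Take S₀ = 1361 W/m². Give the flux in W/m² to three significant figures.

364 W/m²

cos θ_z = sin φ sin δ + cos φ cos δ cos h = -0.224171 + 0.491704 = 0.267533.
Flux = S₀ · cos θ_z = 1361 × 0.267533 = 364.1 W/m².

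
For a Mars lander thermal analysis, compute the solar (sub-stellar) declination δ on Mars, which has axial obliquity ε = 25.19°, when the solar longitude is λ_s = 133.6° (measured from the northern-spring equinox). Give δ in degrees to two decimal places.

sin δ = sin ε · sin λ_s = sin 25.19° × sin 133.6° = 0.308223.
δ = arcsin(0.308223) = +17.95°.

δ = +17.95°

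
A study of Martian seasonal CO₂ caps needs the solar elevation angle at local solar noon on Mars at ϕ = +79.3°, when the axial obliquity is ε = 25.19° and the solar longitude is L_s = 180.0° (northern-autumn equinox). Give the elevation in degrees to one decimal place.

Solar declination: sin δ = sin ε · sin L_s = sin 25.19° × sin 180.0° = 0.00000, so δ = +0.000°.
At local noon the hour angle is zero, so the zenith angle equals |ϕ − δ| = |+79.3° − (+0.000°)| = 79.300°.
Elevation = 90° − 79.300° = 10.7°.

10.7°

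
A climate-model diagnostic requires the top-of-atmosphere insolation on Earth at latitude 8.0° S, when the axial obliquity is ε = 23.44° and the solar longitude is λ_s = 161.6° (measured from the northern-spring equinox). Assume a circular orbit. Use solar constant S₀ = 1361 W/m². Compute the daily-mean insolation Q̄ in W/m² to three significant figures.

Q̄ ≈ 414 W/m²

Solar declination: sin δ = sin ε · sin λ_s = sin 23.44° × sin 161.6° = 0.12556, so δ = +7.213°.
cos H₀ = −tan(-8.0°) tan(+7.213°) = 0.0178, H₀ = 1.5530 rad.
Bracket: H₀ sin φ sin δ + cos φ cos δ sin H₀ = 1.5530×-0.13917×0.12556 + 0.99027×0.99209×0.99984 = -0.027137 + 0.982280 = 0.955143.
Q̄ = (S₀/π) × [bracket] = (1361/π) × 0.955143 = 413.8 W/m².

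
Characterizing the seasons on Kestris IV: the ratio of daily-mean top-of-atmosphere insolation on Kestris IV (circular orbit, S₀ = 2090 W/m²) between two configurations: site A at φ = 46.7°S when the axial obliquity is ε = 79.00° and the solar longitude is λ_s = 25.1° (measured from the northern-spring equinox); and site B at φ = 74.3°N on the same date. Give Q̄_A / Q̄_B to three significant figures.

— Configuration A (φ=-46.7°):
Solar declination: sin δ = sin ε · sin λ_s = sin 79.00° × sin 25.1° = 0.41641, so δ = +24.608°.
cos H₀ = −tan(-46.7°) tan(+24.608°) = 0.4860, H₀ = 1.0633 rad.
Bracket: H₀ sin φ sin δ + cos φ cos δ sin H₀ = 1.0633×-0.72777×0.41641 + 0.68582×0.90918×0.87395 = -0.322234 + 0.544937 = 0.222703.
Q̄ = (S₀/π) × [bracket] = (2090/π) × 0.222703 = 148.16 W/m².
— Configuration B (φ=+74.3°):
cos H₀ = −tan(+74.3°) tan(+24.608°) = -1.6294 ≤ −1 ⇒ polar day, H₀ = π.
Bracket: H₀ sin φ sin δ + cos φ cos δ sin H₀ = 3.1416×0.96269×0.41641 + 0.27060×0.90918×0.00000 = 1.259385 + 0.000000 = 1.259385.
Q̄ = (S₀/π) × [bracket] = (2090/π) × 1.259385 = 837.83 W/m².
Ratio Q̄_A / Q̄_B = 148.16 / 837.83 = 0.1768.

Q̄_A / Q̄_B ≈ 0.177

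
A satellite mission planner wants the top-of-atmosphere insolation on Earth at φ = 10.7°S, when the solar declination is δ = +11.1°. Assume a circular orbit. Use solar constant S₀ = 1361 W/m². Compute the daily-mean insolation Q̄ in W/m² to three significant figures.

cos H₀ = −tan(-10.7°) tan(+11.100°) = 0.0371, H₀ = 1.5337 rad.
Bracket: H₀ sin φ sin δ + cos φ cos δ sin H₀ = 1.5337×-0.18567×0.19252 + 0.98261×0.98129×0.99931 = -0.054822 + 0.963560 = 0.908738.
Q̄ = (S₀/π) × [bracket] = (1361/π) × 0.908738 = 393.7 W/m².

Q̄ ≈ 394 W/m²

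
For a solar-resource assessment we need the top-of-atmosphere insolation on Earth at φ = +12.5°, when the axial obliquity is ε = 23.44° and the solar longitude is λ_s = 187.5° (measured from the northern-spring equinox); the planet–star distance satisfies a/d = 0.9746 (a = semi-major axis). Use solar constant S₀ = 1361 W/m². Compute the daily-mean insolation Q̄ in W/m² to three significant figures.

Solar declination: sin δ = sin ε · sin λ_s = sin 23.44° × sin 187.5° = -0.05192, so δ = -2.976°.
cos H₀ = −tan(+12.5°) tan(-2.976°) = 0.0115, H₀ = 1.5593 rad.
Bracket: H₀ sin φ sin δ + cos φ cos δ sin H₀ = 1.5593×0.21644×-0.05192 + 0.97630×0.99865×0.99993 = -0.017523 + 0.974914 = 0.957391.
Inverse-square distance factor (a/d)² = 0.9746² = 0.949845.
Q̄ = (S₀/π) × 0.949845 × [bracket] = (1361/π) × 0.949845 × 0.957391 = 394.0 W/m².

Q̄ ≈ 394 W/m²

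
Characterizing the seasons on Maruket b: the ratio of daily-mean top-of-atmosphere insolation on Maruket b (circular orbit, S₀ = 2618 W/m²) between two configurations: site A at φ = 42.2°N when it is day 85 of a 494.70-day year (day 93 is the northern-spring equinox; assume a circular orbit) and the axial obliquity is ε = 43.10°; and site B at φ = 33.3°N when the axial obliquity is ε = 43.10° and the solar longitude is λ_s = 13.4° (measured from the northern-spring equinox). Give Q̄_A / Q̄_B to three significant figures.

— Configuration A (φ=+42.2°):
Solar longitude: λ_s = 360° × (85 − 93)/494.70 = -5.822°, i.e. -5.822° + 360° = 354.178°.
sin δ = sin 43.10° × sin 354.178° = -0.06931, so δ = -3.974°.
cos H₀ = −tan(+42.2°) tan(-3.974°) = 0.0630, H₀ = 1.5078 rad.
Bracket: H₀ sin φ sin δ + cos φ cos δ sin H₀ = 1.5078×0.67172×-0.06931 + 0.74080×0.99760×0.99801 = -0.070199 + 0.737551 = 0.667352.
Q̄ = (S₀/π) × [bracket] = (2618/π) × 0.667352 = 556.13 W/m².
— Configuration B (φ=+33.3°):
Solar declination: sin δ = sin ε · sin λ_s = sin 43.10° × sin 13.4° = 0.15835, so δ = +9.111°.
cos H₀ = −tan(+33.3°) tan(+9.111°) = -0.1053, H₀ = 1.6763 rad.
Bracket: H₀ sin φ sin δ + cos φ cos δ sin H₀ = 1.6763×0.54902×0.15835 + 0.83581×0.98738×0.99444 = 0.145733 + 0.820674 = 0.966407.
Q̄ = (S₀/π) × [bracket] = (2618/π) × 0.966407 = 805.34 W/m².
Ratio Q̄_A / Q̄_B = 556.13 / 805.34 = 0.6906.

Q̄_A / Q̄_B ≈ 0.691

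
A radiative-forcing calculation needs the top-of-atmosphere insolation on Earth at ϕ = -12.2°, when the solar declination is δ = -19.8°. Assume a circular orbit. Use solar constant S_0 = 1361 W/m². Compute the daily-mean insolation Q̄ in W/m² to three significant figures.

Q̄ ≈ 448 W/m²

cos h₀ = −tan(-12.2°) tan(-19.800°) = -0.0778, h₀ = 1.6487 rad.
Bracket: h₀ sin ϕ sin δ + cos ϕ cos δ sin h₀ = 1.6487×-0.21132×-0.33874 + 0.97742×0.94088×0.99697 = 0.118018 + 0.916848 = 1.034866.
Q̄ = (S_0/π) × [bracket] = (1361/π) × 1.034866 = 448.3 W/m².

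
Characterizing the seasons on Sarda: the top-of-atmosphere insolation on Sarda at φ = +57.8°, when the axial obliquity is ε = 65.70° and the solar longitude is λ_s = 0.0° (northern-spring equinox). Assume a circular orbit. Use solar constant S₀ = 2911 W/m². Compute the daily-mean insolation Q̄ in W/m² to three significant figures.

Solar declination: sin δ = sin ε · sin λ_s = sin 65.70° × sin 0.0° = 0.00000, so δ = +0.000°.
cos H₀ = −tan(+57.8°) tan(+0.000°) = -0.0000, H₀ = 1.5708 rad.
Bracket: H₀ sin φ sin δ + cos φ cos δ sin H₀ = 1.5708×0.84619×0.00000 + 0.53288×1.00000×1.00000 = 0.000000 + 0.532880 = 0.532880.
Q̄ = (S₀/π) × [bracket] = (2911/π) × 0.532880 = 493.8 W/m².

Q̄ ≈ 494 W/m²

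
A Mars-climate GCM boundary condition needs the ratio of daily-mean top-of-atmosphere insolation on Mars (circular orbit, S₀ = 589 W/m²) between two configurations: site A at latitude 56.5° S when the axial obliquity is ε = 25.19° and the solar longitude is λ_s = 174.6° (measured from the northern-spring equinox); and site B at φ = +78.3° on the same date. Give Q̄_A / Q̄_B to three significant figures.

Q̄_A / Q̄_B ≈ 1.87

— Configuration A (φ=-56.5°):
Solar declination: sin δ = sin ε · sin λ_s = sin 25.19° × sin 174.6° = 0.04005, so δ = +2.296°.
cos H₀ = −tan(-56.5°) tan(+2.296°) = 0.0606, H₀ = 1.5102 rad.
Bracket: H₀ sin φ sin δ + cos φ cos δ sin H₀ = 1.5102×-0.83389×0.04005 + 0.55194×0.99920×0.99816 = -0.050437 + 0.550484 = 0.500047.
Q̄ = (S₀/π) × [bracket] = (589/π) × 0.500047 = 93.751 W/m².
— Configuration B (φ=+78.3°):
cos H₀ = −tan(+78.3°) tan(+2.296°) = -0.1936, H₀ = 1.7656 rad.
Bracket: H₀ sin φ sin δ + cos φ cos δ sin H₀ = 1.7656×0.97922×0.04005 + 0.20279×0.99920×0.98109 = 0.069243 + 0.198796 = 0.268039.
Q̄ = (S₀/π) × [bracket] = (589/π) × 0.268039 = 50.253 W/m².
Ratio Q̄_A / Q̄_B = 93.751 / 50.253 = 1.866.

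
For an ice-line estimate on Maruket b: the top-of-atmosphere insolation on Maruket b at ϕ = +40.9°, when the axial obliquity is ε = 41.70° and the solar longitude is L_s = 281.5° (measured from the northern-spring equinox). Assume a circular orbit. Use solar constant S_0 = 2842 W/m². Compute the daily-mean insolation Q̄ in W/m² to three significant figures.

Solar declination: sin δ = sin ε · sin L_s = sin 41.70° × sin 281.5° = -0.65188, so δ = -40.683°.
cos h₀ = −tan(+40.9°) tan(-40.683°) = 0.7446, h₀ = 0.7308 rad.
Bracket: h₀ sin ϕ sin δ + cos ϕ cos δ sin h₀ = 0.7308×0.65474×-0.65188 + 0.75585×0.75833×0.66748 = -0.311914 + 0.382589 = 0.070675.
Q̄ = (S_0/π) × [bracket] = (2842/π) × 0.070675 = 63.94 W/m².

Q̄ ≈ 63.9 W/m²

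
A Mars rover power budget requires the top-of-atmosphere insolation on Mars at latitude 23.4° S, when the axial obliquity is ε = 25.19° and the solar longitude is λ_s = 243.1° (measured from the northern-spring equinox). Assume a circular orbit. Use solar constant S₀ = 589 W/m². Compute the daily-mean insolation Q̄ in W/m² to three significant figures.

Solar declination: sin δ = sin ε · sin λ_s = sin 25.19° × sin 243.1° = -0.37957, so δ = -22.307°.
cos H₀ = −tan(-23.4°) tan(-22.307°) = -0.1775, H₀ = 1.7493 rad.
Bracket: H₀ sin φ sin δ + cos φ cos δ sin H₀ = 1.7493×-0.39715×-0.37957 + 0.91775×0.92516×0.98411 = 0.263700 + 0.835574 = 1.099274.
Q̄ = (S₀/π) × [bracket] = (589/π) × 1.099274 = 206.1 W/m².

Q̄ ≈ 206 W/m²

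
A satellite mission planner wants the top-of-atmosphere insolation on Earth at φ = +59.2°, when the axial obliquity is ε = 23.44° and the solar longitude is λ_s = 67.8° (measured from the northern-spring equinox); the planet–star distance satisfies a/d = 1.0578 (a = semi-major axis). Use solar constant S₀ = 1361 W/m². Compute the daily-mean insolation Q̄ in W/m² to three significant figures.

Solar declination: sin δ = sin ε · sin λ_s = sin 23.44° × sin 67.8° = 0.36830, so δ = +21.611°.
cos H₀ = −tan(+59.2°) tan(+21.611°) = -0.6645, H₀ = 2.2977 rad.
Bracket: H₀ sin φ sin δ + cos φ cos δ sin H₀ = 2.2977×0.85896×0.36830 + 0.51204×0.92971×0.74725 = 0.726889 + 0.355727 = 1.082616.
Inverse-square distance factor (a/d)² = 1.0578² = 1.118941.
Q̄ = (S₀/π) × 1.118941 × [bracket] = (1361/π) × 1.118941 × 1.082616 = 524.8 W/m².

Q̄ ≈ 525 W/m²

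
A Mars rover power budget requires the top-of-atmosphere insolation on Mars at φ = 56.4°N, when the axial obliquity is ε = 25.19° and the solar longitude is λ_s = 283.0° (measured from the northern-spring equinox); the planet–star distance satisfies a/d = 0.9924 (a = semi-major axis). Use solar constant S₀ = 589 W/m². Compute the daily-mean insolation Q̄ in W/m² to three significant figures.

Solar declination: sin δ = sin ε · sin λ_s = sin 25.19° × sin 283.0° = -0.41471, so δ = -24.501°.
cos H₀ = −tan(+56.4°) tan(-24.501°) = 0.6860, H₀ = 0.8149 rad.
Bracket: H₀ sin φ sin δ + cos φ cos δ sin H₀ = 0.8149×0.83292×-0.41471 + 0.55339×0.90995×0.72764 = -0.281483 + 0.366408 = 0.084925.
Inverse-square distance factor (a/d)² = 0.9924² = 0.984858.
Q̄ = (S₀/π) × 0.984858 × [bracket] = (589/π) × 0.984858 × 0.084925 = 15.68 W/m².

Q̄ ≈ 15.7 W/m²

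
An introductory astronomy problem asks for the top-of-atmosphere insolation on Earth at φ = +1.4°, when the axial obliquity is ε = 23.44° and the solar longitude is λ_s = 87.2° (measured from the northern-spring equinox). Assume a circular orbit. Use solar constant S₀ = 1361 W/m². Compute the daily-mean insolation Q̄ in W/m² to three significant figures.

Solar declination: sin δ = sin ε · sin λ_s = sin 23.44° × sin 87.2° = 0.39731, so δ = +23.410°.
cos H₀ = −tan(+1.4°) tan(+23.410°) = -0.0106, H₀ = 1.5814 rad.
Bracket: H₀ sin φ sin δ + cos φ cos δ sin H₀ = 1.5814×0.02443×0.39731 + 0.99970×0.91768×0.99994 = 0.015350 + 0.917350 = 0.932700.
Q̄ = (S₀/π) × [bracket] = (1361/π) × 0.932700 = 404.1 W/m².

Q̄ ≈ 404 W/m²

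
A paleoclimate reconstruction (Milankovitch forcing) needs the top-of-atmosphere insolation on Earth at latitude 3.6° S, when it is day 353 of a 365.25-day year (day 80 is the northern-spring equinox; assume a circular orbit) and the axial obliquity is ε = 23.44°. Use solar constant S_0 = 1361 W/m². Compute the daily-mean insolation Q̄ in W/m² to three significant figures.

Q̄ ≈ 414 W/m²

Solar longitude: L_s = 360° × (353 − 80)/365.25 = 269.076°.
sin δ = sin 23.44° × sin 269.076° = -0.39774, so δ = -23.437°.
cos h₀ = −tan(-3.6°) tan(-23.437°) = -0.0273, h₀ = 1.5981 rad.
Bracket: h₀ sin ϕ sin δ + cos ϕ cos δ sin h₀ = 1.5981×-0.06279×-0.39774 + 0.99803×0.91750×0.99963 = 0.039911 + 0.915354 = 0.955265.
Q̄ = (S_0/π) × [bracket] = (1361/π) × 0.955265 = 413.8 W/m².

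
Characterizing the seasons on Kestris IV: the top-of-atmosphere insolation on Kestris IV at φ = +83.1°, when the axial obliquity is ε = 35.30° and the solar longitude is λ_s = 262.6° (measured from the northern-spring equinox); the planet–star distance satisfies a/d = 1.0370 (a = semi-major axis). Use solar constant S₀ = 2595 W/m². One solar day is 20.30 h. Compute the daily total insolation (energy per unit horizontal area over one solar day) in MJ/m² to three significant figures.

0.00 MJ/m²

Solar declination: sin δ = sin ε · sin λ_s = sin 35.30° × sin 262.6° = -0.57304, so δ = -34.963°.
cos H₀ = −tan(+83.1°) tan(-34.963°) = 5.7782 ≥ 1 ⇒ polar night, H₀ = 0 and Q̄ = 0.
Inverse-square distance factor (a/d)² = 1.0370² = 1.075369.
Daily total = Q̄ × 20.30 h × 3600 s/h = 0.00 MJ/m².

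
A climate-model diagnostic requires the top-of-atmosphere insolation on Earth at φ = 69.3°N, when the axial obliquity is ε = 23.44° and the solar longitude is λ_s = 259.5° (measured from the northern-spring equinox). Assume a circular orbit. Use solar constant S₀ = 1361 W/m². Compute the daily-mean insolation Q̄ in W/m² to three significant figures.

Q̄ ≈ 0.00 W/m²

Solar declination: sin δ = sin ε · sin λ_s = sin 23.44° × sin 259.5° = -0.39113, so δ = -23.025°.
cos H₀ = −tan(+69.3°) tan(-23.025°) = 1.1247 ≥ 1 ⇒ polar night, H₀ = 0 and Q̄ = 0.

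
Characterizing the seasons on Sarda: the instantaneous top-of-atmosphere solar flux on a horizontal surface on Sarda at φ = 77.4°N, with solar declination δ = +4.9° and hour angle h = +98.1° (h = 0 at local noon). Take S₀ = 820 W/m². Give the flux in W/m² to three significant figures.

43.2 W/m²

cos θ_z = sin φ sin δ + cos φ cos δ cos h = 0.083360 + -0.030624 = 0.052736.
Flux = S₀ · cos θ_z = 820 × 0.052736 = 43.24 W/m².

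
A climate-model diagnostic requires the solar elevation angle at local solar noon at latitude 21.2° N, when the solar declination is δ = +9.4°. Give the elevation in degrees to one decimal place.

At local noon the hour angle is zero, so the zenith angle equals |ϕ − δ| = |+21.2° − (+9.400°)| = 11.800°.
Elevation = 90° − 11.800° = 78.2°.

78.2°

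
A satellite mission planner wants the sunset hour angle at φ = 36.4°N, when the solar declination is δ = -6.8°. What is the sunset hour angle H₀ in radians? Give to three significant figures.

H₀ = 1.48 rad

cos H₀ = −tan φ · tan δ = −tan(+36.4°) × tan(-6.800°) = 0.0879, so H₀ = 1.4828 rad = 84.96°.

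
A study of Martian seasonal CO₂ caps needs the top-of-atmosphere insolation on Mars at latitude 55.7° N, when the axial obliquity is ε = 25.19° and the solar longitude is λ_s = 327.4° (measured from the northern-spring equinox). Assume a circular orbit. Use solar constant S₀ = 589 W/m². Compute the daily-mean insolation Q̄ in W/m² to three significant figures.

Solar declination: sin δ = sin ε · sin λ_s = sin 25.19° × sin 327.4° = -0.22931, so δ = -13.257°.
cos H₀ = −tan(+55.7°) tan(-13.257°) = 0.3454, H₀ = 1.2182 rad.
Bracket: H₀ sin φ sin δ + cos φ cos δ sin H₀ = 1.2182×0.82610×-0.22931 + 0.56353×0.97335×0.93847 = -0.230767 + 0.514762 = 0.283995.
Q̄ = (S₀/π) × [bracket] = (589/π) × 0.283995 = 53.24 W/m².

Q̄ ≈ 53.2 W/m²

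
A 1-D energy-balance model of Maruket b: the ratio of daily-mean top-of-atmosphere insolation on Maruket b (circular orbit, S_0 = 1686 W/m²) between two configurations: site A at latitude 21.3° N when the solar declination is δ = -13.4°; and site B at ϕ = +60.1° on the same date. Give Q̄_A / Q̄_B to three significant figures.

— Configuration A (ϕ=+21.3°):
cos h₀ = −tan(+21.3°) tan(-13.400°) = 0.0929, h₀ = 1.4778 rad.
Bracket: h₀ sin ϕ sin δ + cos ϕ cos δ sin h₀ = 1.4778×0.36325×-0.23175 + 0.93169×0.97278×0.99568 = -0.124406 + 0.902414 = 0.778008.
Q̄ = (S_0/π) × [bracket] = (1686/π) × 0.778008 = 417.53 W/m².
— Configuration B (ϕ=+60.1°):
cos h₀ = −tan(+60.1°) tan(-13.400°) = 0.4143, h₀ = 1.1436 rad.
Bracket: h₀ sin ϕ sin δ + cos ϕ cos δ sin h₀ = 1.1436×0.86690×-0.23175 + 0.49849×0.97278×0.91014 = -0.229754 + 0.441346 = 0.211592.
Q̄ = (S_0/π) × [bracket] = (1686/π) × 0.211592 = 113.56 W/m².
Ratio Q̄_A / Q̄_B = 417.53 / 113.56 = 3.677.

Q̄_A / Q̄_B ≈ 3.68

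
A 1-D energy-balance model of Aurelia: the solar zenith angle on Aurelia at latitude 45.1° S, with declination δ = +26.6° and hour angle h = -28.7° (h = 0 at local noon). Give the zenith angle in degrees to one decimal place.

θ_z = 76.3°

cos θ_z = sin ϕ sin δ + cos ϕ cos δ cos h = -0.317166 + 0.553618 = 0.236452.
θ_z = arccos(0.236452) = 76.3°.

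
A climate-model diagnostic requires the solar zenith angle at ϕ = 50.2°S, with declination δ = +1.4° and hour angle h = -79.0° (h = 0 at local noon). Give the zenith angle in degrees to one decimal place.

cos θ_z = sin ϕ sin δ + cos ϕ cos δ cos h = -0.018771 + 0.122102 = 0.103331.
θ_z = arccos(0.103331) = 84.1°.

θ_z = 84.1°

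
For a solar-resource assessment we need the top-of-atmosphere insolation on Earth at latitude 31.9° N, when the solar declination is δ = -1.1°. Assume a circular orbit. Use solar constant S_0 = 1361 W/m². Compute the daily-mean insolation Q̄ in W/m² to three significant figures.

Q̄ ≈ 361 W/m²

cos h₀ = −tan(+31.9°) tan(-1.100°) = 0.0120, h₀ = 1.5588 rad.
Bracket: h₀ sin ϕ sin δ + cos ϕ cos δ sin h₀ = 1.5588×0.52844×-0.01920 + 0.84897×0.99982×0.99993 = -0.015816 + 0.848758 = 0.832942.
Q̄ = (S_0/π) × [bracket] = (1361/π) × 0.832942 = 360.8 W/m².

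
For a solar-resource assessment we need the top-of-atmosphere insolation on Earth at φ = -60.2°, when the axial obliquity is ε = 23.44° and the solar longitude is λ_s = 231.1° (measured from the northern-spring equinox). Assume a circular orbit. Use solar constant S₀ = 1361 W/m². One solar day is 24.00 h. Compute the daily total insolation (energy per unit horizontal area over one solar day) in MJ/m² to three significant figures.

Solar declination: sin δ = sin ε · sin λ_s = sin 23.44° × sin 231.1° = -0.30958, so δ = -18.034°.
cos H₀ = −tan(-60.2°) tan(-18.034°) = -0.5685, H₀ = 2.1754 rad.
Bracket: H₀ sin φ sin δ + cos φ cos δ sin H₀ = 2.1754×-0.86777×-0.30958 + 0.49697×0.95087×0.82270 = 0.584409 + 0.388770 = 0.973179.
Q̄ = (S₀/π) × [bracket] = (1361/π) × 0.973179 = 421.60 W/m².
Daily total = Q̄ × 24.00 h × 3600 s/h = 421.60 × 24.00 × 3600 / 10⁶ = 36.43 MJ/m².

36.4 MJ/m²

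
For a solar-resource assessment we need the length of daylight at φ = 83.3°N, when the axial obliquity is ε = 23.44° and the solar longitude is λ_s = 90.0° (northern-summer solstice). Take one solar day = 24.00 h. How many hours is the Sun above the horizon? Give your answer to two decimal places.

24.00 h

Solar declination: sin δ = sin ε · sin λ_s = sin 23.44° × sin 90.0° = 0.39779, so δ = +23.440°.
Sunrise equation: cos H₀ = −tan φ · tan δ = -3.6908 ≤ −1, so the Sun never sets (polar day) and H₀ = π.
Daylight = 2H₀/(2π) × 24.00 h = (3.1416/π) × 24.00 = 24.00 h.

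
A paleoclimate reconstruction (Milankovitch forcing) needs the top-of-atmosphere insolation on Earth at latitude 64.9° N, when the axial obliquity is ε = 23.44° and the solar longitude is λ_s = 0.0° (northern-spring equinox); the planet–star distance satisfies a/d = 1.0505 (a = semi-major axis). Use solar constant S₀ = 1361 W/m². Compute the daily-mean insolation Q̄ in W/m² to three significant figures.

Q̄ ≈ 203 W/m²

Solar declination: sin δ = sin ε · sin λ_s = sin 23.44° × sin 0.0° = 0.00000, so δ = +0.000°.
cos H₀ = −tan(+64.9°) tan(+0.000°) = -0.0000, H₀ = 1.5708 rad.
Bracket: H₀ sin φ sin δ + cos φ cos δ sin H₀ = 1.5708×0.90557×0.00000 + 0.42420×1.00000×1.00000 = 0.000000 + 0.424200 = 0.424200.
Inverse-square distance factor (a/d)² = 1.0505² = 1.103550.
Q̄ = (S₀/π) × 1.103550 × [bracket] = (1361/π) × 1.103550 × 0.424200 = 202.8 W/m².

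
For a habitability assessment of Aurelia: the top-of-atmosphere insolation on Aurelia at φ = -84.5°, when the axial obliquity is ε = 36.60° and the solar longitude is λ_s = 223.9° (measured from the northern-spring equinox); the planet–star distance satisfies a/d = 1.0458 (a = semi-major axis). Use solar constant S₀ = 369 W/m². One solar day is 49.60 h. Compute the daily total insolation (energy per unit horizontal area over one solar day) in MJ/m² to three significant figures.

Solar declination: sin δ = sin ε · sin λ_s = sin 36.60° × sin 223.9° = -0.41342, so δ = -24.420°.
cos H₀ = −tan(-84.5°) tan(-24.420°) = -4.7154 ≤ −1 ⇒ polar day, H₀ = π.
Bracket: H₀ sin φ sin δ + cos φ cos δ sin H₀ = 3.1416×-0.99540×-0.41342 + 0.09585×0.91054×0.00000 = 1.292826 + 0.000000 = 1.292826.
Inverse-square distance factor (a/d)² = 1.0458² = 1.093698.
Q̄ = (S₀/π) × 1.093698 × [bracket] = (369/π) × 1.093698 × 1.292826 = 166.08 W/m².
Daily total = Q̄ × 49.60 h × 3600 s/h = 166.08 × 49.60 × 3600 / 10⁶ = 29.66 MJ/m².

29.7 MJ/m²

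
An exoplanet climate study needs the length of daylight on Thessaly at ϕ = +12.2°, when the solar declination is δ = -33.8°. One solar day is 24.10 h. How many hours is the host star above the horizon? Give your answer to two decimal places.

10.94 h

cos h₀ = −tan ϕ · tan δ = −tan(+12.2°) × tan(-33.800°) = 0.1447, so h₀ = 1.4255 rad = 81.68°.
Daylight = 2h₀/(2π) × 24.10 h = (1.4255/π) × 24.10 = 10.94 h.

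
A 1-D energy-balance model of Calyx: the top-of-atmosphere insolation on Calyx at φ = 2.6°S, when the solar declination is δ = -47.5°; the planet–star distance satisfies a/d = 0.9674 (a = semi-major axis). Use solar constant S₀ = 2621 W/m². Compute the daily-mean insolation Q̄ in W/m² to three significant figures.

Q̄ ≈ 569 W/m²

cos H₀ = −tan(-2.6°) tan(-47.500°) = -0.0496, H₀ = 1.6204 rad.
Bracket: H₀ sin φ sin δ + cos φ cos δ sin H₀ = 1.6204×-0.04536×-0.73728 + 0.99897×0.67559×0.99877 = 0.054191 + 0.674064 = 0.728255.
Inverse-square distance factor (a/d)² = 0.9674² = 0.935863.
Q̄ = (S₀/π) × 0.935863 × [bracket] = (2621/π) × 0.935863 × 0.728255 = 568.6 W/m².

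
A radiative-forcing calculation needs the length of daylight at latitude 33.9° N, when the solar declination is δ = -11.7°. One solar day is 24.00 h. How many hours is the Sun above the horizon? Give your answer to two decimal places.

10.93 h

cos H₀ = −tan φ · tan δ = −tan(+33.9°) × tan(-11.700°) = 0.1392, so H₀ = 1.4312 rad = 82.00°.
Daylight = 2H₀/(2π) × 24.00 h = (1.4312/π) × 24.00 = 10.93 h.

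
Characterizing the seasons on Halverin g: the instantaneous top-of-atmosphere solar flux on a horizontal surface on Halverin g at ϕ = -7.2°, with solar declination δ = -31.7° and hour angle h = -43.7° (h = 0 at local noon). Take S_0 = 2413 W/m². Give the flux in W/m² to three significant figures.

1.63e+03 W/m²

cos θ_z = sin ϕ sin δ + cos ϕ cos δ cos h = 0.065859 + 0.610258 = 0.676117.
Flux = S_0 · cos θ_z = 2413 × 0.676117 = 1631 W/m².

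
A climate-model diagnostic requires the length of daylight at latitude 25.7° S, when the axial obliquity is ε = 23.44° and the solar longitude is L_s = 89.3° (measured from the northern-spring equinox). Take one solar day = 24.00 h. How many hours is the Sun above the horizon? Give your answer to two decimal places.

Solar declination: sin δ = sin ε · sin L_s = sin 23.44° × sin 89.3° = 0.39776, so δ = +23.438°.
cos h₀ = −tan ϕ · tan δ = −tan(-25.7°) × tan(+23.438°) = 0.2086, so h₀ = 1.3606 rad = 77.96°.
Daylight = 2h₀/(2π) × 24.00 h = (1.3606/π) × 24.00 = 10.39 h.

10.39 h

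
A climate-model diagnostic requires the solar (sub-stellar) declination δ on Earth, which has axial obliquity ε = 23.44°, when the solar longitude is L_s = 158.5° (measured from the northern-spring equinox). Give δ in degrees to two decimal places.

sin δ = sin ε · sin L_s = sin 23.44° × sin 158.5° = 0.145790.
δ = arcsin(0.145790) = +8.38°.

δ = +8.38°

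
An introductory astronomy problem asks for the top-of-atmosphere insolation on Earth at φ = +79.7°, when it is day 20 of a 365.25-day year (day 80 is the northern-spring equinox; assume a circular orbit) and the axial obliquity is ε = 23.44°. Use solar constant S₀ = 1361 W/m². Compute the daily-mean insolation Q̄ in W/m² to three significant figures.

Q̄ ≈ 0.00 W/m²

Solar longitude: λ_s = 360° × (20 − 80)/365.25 = -59.138°, i.e. -59.138° + 360° = 300.862°.
sin δ = sin 23.44° × sin 300.862° = -0.34146, so δ = -19.966°.
cos H₀ = −tan(+79.7°) tan(-19.966°) = 1.9991 ≥ 1 ⇒ polar night, H₀ = 0 and Q̄ = 0.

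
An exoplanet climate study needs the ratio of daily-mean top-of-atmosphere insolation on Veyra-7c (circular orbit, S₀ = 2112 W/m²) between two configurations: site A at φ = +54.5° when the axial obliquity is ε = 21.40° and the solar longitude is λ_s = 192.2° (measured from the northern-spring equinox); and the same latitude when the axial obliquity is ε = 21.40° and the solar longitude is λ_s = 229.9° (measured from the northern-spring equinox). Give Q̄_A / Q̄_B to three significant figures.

Q̄_A / Q̄_B ≈ 1.95

— Configuration A (φ=+54.5°):
Solar declination: sin δ = sin ε · sin λ_s = sin 21.40° × sin 192.2° = -0.07711, so δ = -4.422°.
cos H₀ = −tan(+54.5°) tan(-4.422°) = 0.1084, H₀ = 1.4622 rad.
Bracket: H₀ sin φ sin δ + cos φ cos δ sin H₀ = 1.4622×0.81412×-0.07711 + 0.58070×0.99702×0.99410 = -0.091792 + 0.575554 = 0.483762.
Q̄ = (S₀/π) × [bracket] = (2112/π) × 0.483762 = 325.22 W/m².
— Configuration B (φ=+54.5°):
Solar declination: sin δ = sin ε · sin λ_s = sin 21.40° × sin 229.9° = -0.27910, so δ = -16.207°.
cos H₀ = −tan(+54.5°) tan(-16.207°) = 0.4075, H₀ = 1.1511 rad.
Bracket: H₀ sin φ sin δ + cos φ cos δ sin H₀ = 1.1511×0.81412×-0.27910 + 0.58070×0.96026×0.91321 = -0.261554 + 0.509227 = 0.247673.
Q̄ = (S₀/π) × [bracket] = (2112/π) × 0.247673 = 166.50 W/m².
Ratio Q̄_A / Q̄_B = 325.22 / 166.50 = 1.953.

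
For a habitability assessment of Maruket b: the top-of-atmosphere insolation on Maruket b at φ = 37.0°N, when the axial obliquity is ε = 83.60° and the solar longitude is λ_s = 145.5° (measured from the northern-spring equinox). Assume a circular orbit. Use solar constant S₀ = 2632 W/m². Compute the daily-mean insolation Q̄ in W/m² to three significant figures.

Solar declination: sin δ = sin ε · sin λ_s = sin 83.60° × sin 145.5° = 0.56288, so δ = +34.255°.
cos H₀ = −tan(+37.0°) tan(+34.255°) = -0.5132, H₀ = 2.1097 rad.
Bracket: H₀ sin φ sin δ + cos φ cos δ sin H₀ = 2.1097×0.60182×0.56288 + 0.79864×0.82654×0.85829 = 0.714666 + 0.566564 = 1.281230.
Q̄ = (S₀/π) × [bracket] = (2632/π) × 1.281230 = 1073 W/m².

Q̄ ≈ 1.07e+03 W/m²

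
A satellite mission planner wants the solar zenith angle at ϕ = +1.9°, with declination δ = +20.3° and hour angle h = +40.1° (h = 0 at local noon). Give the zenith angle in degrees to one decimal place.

θ_z = 43.2°

cos θ_z = sin ϕ sin δ + cos ϕ cos δ cos h = 0.011503 + 0.717017 = 0.728520.
θ_z = arccos(0.728520) = 43.2°.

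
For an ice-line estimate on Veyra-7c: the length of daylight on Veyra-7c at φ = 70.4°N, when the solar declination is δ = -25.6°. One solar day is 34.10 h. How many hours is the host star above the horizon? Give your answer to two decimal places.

0.00 h

cos H₀ = −tan φ · tan δ = 1.3455 ≥ 1, so the host star never rises (polar night) and H₀ = 0.
Daylight = 2H₀/(2π) × 34.10 h = (0.0000/π) × 34.10 = 0.00 h.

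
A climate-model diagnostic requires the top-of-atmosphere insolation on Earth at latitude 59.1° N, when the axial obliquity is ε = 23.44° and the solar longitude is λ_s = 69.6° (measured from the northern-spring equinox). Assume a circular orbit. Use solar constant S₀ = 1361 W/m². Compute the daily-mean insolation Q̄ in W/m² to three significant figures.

Solar declination: sin δ = sin ε · sin λ_s = sin 23.44° × sin 69.6° = 0.37284, so δ = +21.891°.
cos H₀ = −tan(+59.1°) tan(+21.891°) = -0.6714, H₀ = 2.3069 rad.
Bracket: H₀ sin φ sin δ + cos φ cos δ sin H₀ = 2.3069×0.85806×0.37284 + 0.51354×0.92790×0.74111 = 0.738021 + 0.353149 = 1.091170.
Q̄ = (S₀/π) × [bracket] = (1361/π) × 1.091170 = 472.7 W/m².

Q̄ ≈ 473 W/m²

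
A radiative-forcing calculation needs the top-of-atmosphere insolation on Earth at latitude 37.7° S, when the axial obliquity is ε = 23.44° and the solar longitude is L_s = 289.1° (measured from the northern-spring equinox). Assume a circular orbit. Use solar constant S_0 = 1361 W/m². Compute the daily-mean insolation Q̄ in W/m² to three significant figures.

Solar declination: sin δ = sin ε · sin L_s = sin 23.44° × sin 289.1° = -0.37589, so δ = -22.079°.
cos h₀ = −tan(-37.7°) tan(-22.079°) = -0.3135, h₀ = 1.8897 rad.
Bracket: h₀ sin ϕ sin δ + cos ϕ cos δ sin h₀ = 1.8897×-0.61153×-0.37589 + 0.79122×0.92666×0.94958 = 0.434382 + 0.696224 = 1.130606.
Q̄ = (S_0/π) × [bracket] = (1361/π) × 1.130606 = 489.8 W/m².

Q̄ ≈ 490 W/m²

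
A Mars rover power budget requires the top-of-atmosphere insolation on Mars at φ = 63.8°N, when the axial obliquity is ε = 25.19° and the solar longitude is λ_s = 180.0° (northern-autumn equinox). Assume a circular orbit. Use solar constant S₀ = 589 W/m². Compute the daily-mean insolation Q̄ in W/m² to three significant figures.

Q̄ ≈ 82.8 W/m²

Solar declination: sin δ = sin ε · sin λ_s = sin 25.19° × sin 180.0° = 0.00000, so δ = +0.000°.
cos H₀ = −tan(+63.8°) tan(+0.000°) = -0.0000, H₀ = 1.5708 rad.
Bracket: H₀ sin φ sin δ + cos φ cos δ sin H₀ = 1.5708×0.89726×0.00000 + 0.44151×1.00000×1.00000 = 0.000000 + 0.441510 = 0.441510.
Q̄ = (S₀/π) × [bracket] = (589/π) × 0.441510 = 82.78 W/m².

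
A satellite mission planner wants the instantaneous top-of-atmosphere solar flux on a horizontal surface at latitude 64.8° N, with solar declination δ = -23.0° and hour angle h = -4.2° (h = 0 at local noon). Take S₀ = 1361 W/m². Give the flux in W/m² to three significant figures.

cos θ_z = sin φ sin δ + cos φ cos δ cos h = -0.353544 + 0.390879 = 0.037335.
Flux = S₀ · cos θ_z = 1361 × 0.037335 = 50.81 W/m².

50.8 W/m²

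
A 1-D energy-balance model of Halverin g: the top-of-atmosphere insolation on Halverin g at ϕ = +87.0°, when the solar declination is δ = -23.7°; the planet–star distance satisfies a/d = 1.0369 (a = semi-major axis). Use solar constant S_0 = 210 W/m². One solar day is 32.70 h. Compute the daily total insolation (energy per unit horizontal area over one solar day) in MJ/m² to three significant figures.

0.00 MJ/m²

cos h₀ = −tan(+87.0°) tan(-23.700°) = 8.3760 ≥ 1 ⇒ polar night, h₀ = 0 and Q̄ = 0.
Inverse-square distance factor (a/d)² = 1.0369² = 1.075162.
Daily total = Q̄ × 32.70 h × 3600 s/h = 0.00 MJ/m².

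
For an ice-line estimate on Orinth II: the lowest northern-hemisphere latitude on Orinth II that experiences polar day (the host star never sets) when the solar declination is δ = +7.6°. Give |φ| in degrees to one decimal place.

|φ| = 82.4°

Polar day requires cos H₀ = −tan φ tan δ ≤ −1, i.e. tan φ tan δ ≥ 1.
The boundary is |tan φ| · |tan δ| = 1, so |φ| = 90° − |δ| = 90° − 7.6° = 82.4° in the northern hemisphere.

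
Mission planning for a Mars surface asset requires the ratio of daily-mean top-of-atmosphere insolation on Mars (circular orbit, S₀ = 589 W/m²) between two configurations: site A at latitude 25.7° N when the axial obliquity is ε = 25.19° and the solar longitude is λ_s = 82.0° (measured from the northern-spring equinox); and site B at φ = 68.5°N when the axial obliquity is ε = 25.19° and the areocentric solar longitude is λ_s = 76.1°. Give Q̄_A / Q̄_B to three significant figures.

Q̄_A / Q̄_B ≈ 0.931

— Configuration A (φ=+25.7°):
Solar declination: sin δ = sin ε · sin λ_s = sin 25.19° × sin 82.0° = 0.42148, so δ = +24.928°.
cos H₀ = −tan(+25.7°) tan(+24.928°) = -0.2237, H₀ = 1.7964 rad.
Bracket: H₀ sin φ sin δ + cos φ cos δ sin H₀ = 1.7964×0.43366×0.42148 + 0.90108×0.90684×0.97466 = 0.328344 + 0.796429 = 1.124773.
Q̄ = (S₀/π) × [bracket] = (589/π) × 1.124773 = 210.88 W/m².
— Configuration B (φ=+68.5°):
sin δ = sin 25.19° × sin 76.1° = 0.41316, so δ = +24.403°.
cos H₀ = −tan(+68.5°) tan(+24.403°) = -1.1518 ≤ −1 ⇒ polar day, H₀ = π.
Bracket: H₀ sin φ sin δ + cos φ cos δ sin H₀ = 3.1416×0.93042×0.41316 + 0.36650×0.91066×0.00000 = 1.207670 + 0.000000 = 1.207670.
Q̄ = (S₀/π) × [bracket] = (589/π) × 1.207670 = 226.42 W/m².
Ratio Q̄_A / Q̄_B = 210.88 / 226.42 = 0.9314.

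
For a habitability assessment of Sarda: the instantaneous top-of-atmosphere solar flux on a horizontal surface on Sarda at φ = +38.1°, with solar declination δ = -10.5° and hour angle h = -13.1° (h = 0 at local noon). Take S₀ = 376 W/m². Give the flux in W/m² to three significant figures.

cos θ_z = sin φ sin δ + cos φ cos δ cos h = -0.112446 + 0.753621 = 0.641175.
Flux = S₀ · cos θ_z = 376 × 0.641175 = 241.1 W/m².

241 W/m²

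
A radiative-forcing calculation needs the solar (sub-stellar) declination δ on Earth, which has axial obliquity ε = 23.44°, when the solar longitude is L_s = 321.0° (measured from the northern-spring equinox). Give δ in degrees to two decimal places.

δ = -14.50°

sin δ = sin ε · sin L_s = sin 23.44° × sin 321.0° = -0.250336.
δ = arcsin(-0.250336) = -14.50°.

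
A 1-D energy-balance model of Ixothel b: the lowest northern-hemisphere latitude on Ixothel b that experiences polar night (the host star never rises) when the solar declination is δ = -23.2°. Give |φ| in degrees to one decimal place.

|φ| = 66.8°

Polar night requires cos H₀ = −tan φ tan δ ≥ 1, i.e. tan φ tan δ ≤ −1.
The boundary is |tan φ| · |tan δ| = 1, so |φ| = 90° − |δ| = 90° − 23.2° = 66.8° in the northern hemisphere.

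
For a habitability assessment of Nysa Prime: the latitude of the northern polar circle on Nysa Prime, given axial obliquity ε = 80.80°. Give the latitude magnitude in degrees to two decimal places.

9.20°

The polar circle is the lowest latitude that experiences at least one full rotation of continuous daylight at the northern-summer solstice; it lies at |ϕ| = 90° − ε = 90° − 80.80° = 9.20°.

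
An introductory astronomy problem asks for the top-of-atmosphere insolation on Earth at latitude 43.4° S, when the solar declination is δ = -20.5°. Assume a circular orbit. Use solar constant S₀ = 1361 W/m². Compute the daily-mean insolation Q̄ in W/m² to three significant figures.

Q̄ ≈ 477 W/m²

cos H₀ = −tan(-43.4°) tan(-20.500°) = -0.3536, H₀ = 1.9322 rad.
Bracket: H₀ sin φ sin δ + cos φ cos δ sin H₀ = 1.9322×-0.68709×-0.35021 + 0.72657×0.93667×0.93541 = 0.464937 + 0.636599 = 1.101536.
Q̄ = (S₀/π) × [bracket] = (1361/π) × 1.101536 = 477.2 W/m².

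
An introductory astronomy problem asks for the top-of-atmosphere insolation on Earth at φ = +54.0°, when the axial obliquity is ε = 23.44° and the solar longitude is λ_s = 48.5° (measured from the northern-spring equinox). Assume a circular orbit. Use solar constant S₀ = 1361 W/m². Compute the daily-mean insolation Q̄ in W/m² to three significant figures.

Q̄ ≈ 430 W/m²

Solar declination: sin δ = sin ε · sin λ_s = sin 23.44° × sin 48.5° = 0.29793, so δ = +17.333°.
cos H₀ = −tan(+54.0°) tan(+17.333°) = -0.4296, H₀ = 2.0148 rad.
Bracket: H₀ sin φ sin δ + cos φ cos δ sin H₀ = 2.0148×0.80902×0.29793 + 0.58779×0.95459×0.90303 = 0.485630 + 0.506689 = 0.992319.
Q̄ = (S₀/π) × [bracket] = (1361/π) × 0.992319 = 429.9 W/m².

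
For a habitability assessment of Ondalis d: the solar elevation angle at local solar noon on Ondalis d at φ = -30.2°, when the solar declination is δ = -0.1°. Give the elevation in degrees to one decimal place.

59.9°

At local noon the hour angle is zero, so the zenith angle equals |φ − δ| = |-30.2° − (-0.100°)| = 30.100°.
Elevation = 90° − 30.100° = 59.9°.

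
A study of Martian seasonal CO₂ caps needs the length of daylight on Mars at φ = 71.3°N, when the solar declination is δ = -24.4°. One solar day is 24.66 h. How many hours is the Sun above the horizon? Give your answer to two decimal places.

cos H₀ = −tan φ · tan δ = 1.3402 ≥ 1, so the Sun never rises (polar night) and H₀ = 0.
Daylight = 2H₀/(2π) × 24.66 h = (0.0000/π) × 24.66 = 0.00 h.

0.00 h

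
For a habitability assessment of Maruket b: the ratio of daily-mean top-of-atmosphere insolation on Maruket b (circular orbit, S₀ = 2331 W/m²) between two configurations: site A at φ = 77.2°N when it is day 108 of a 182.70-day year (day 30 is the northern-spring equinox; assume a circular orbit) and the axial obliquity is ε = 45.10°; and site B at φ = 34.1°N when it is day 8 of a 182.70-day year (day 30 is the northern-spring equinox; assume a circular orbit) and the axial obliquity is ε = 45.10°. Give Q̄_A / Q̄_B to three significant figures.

— Configuration A (φ=+77.2°):
Solar longitude: λ_s = 360° × (108 − 30)/182.70 = 153.695°.
sin δ = sin 45.10° × sin 153.695° = 0.31391, so δ = +18.295°.
cos H₀ = −tan(+77.2°) tan(+18.295°) = -1.4552 ≤ −1 ⇒ polar day, H₀ = π.
Bracket: H₀ sin φ sin δ + cos φ cos δ sin H₀ = 3.1416×0.97515×0.31391 + 0.22155×0.94945×0.00000 = 0.961673 + 0.000000 = 0.961673.
Q̄ = (S₀/π) × [bracket] = (2331/π) × 0.961673 = 713.54 W/m².
— Configuration B (φ=+34.1°):
Solar longitude: λ_s = 360° × (8 − 30)/182.70 = -43.350°, i.e. -43.350° + 360° = 316.650°.
sin δ = sin 45.10° × sin 316.650° = -0.48624, so δ = -29.094°.
cos H₀ = −tan(+34.1°) tan(-29.094°) = 0.3767, H₀ = 1.1845 rad.
Bracket: H₀ sin φ sin δ + cos φ cos δ sin H₀ = 1.1845×0.56064×-0.48624 + 0.82806×0.87383×0.92632 = -0.322901 + 0.670270 = 0.347369.
Q̄ = (S₀/π) × [bracket] = (2331/π) × 0.347369 = 257.74 W/m².
Ratio Q̄_A / Q̄_B = 713.54 / 257.74 = 2.768.

Q̄_A / Q̄_B ≈ 2.77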